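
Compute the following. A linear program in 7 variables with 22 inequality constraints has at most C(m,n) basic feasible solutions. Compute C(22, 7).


Each vertex corresponds to some choice of n active constraints out of m, so the number of vertices is at most C(m, n) = m! / (n!(m-n)!).
m = 22, n = 7
Numerator: 22 * 21 * 20 * 19 * 18 * 17 * 16
Denominator: 7! = 5040
C(22, 7) = 170544


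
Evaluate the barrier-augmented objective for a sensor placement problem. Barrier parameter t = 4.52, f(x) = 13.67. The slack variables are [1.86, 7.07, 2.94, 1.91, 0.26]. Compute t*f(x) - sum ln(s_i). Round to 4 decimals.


Step 1: Compute log-barrier.
ln values: [0.6206, 1.9559, 1.0784, 0.6471, -1.3471]
phi = -(0.6206 + 1.9559 + 1.0784 + 0.6471 - 1.3471) = -2.9549
Step 2: Compute augmented objective.
t*f(x) = 4.52*13.67 = 61.7884
Total = 61.7884 - 2.9549 = 58.8335


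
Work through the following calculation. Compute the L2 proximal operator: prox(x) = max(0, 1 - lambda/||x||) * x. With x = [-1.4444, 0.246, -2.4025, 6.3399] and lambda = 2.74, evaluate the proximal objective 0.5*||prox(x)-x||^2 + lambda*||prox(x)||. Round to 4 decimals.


Step 1: Compute ||x||.
||x|| = 6.9364
Step 2: Compute scaling factor.
scale = max(0, 1 - 2.74/6.9364) = 0.605
Step 3: prox(x) = [-0.8738, 0.1488, -1.4535, 3.8355]
||prox(x)|| = 4.1964
Step 4: Proximal objective.
0.5*||prox-x||^2 = 3.7538
lambda*||prox|| = 11.4981
Total = 15.2518


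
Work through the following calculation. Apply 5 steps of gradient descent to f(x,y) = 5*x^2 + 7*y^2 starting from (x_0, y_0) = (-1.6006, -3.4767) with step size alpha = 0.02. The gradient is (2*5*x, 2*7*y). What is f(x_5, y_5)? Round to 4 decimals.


Gradient descent on f(x,y) = 5*x^2 + 7*y^2.
Starting point: (-1.6006, -3.4767), alpha = 0.02
Step 1: grad_x = 2*5*-1.6006 = -16.006, grad_y = 2*7*-3.4767 = -48.6738
  x_1 = -1.6006 - 0.02*-16.006 = -1.2805
  y_1 = -3.4767 - 0.02*-48.6738 = -2.5032
Step 2: grad_x = 2*5*-1.2805 = -12.8048, grad_y = 2*7*-2.5032 = -35.0451
  x_2 = -1.2805 - 0.02*-12.8048 = -1.0244
  y_2 = -2.5032 - 0.02*-35.0451 = -1.8023
Step 3: grad_x = 2*5*-1.0244 = -10.2438, grad_y = 2*7*-1.8023 = -25.2325
  x_3 = -1.0244 - 0.02*-10.2438 = -0.8195
  y_3 = -1.8023 - 0.02*-25.2325 = -1.2977
Step 4: grad_x = 2*5*-0.8195 = -8.1951, grad_y = 2*7*-1.2977 = -18.1674
  x_4 = -0.8195 - 0.02*-8.1951 = -0.6556
  y_4 = -1.2977 - 0.02*-18.1674 = -0.9343
Step 5: grad_x = 2*5*-0.6556 = -6.5561, grad_y = 2*7*-0.9343 = -13.0805
  x_5 = -0.6556 - 0.02*-6.5561 = -0.5245
  y_5 = -0.9343 - 0.02*-13.0805 = -0.6727
f(-0.5245, -0.6727) = 5*(-0.5245)^2 + 7*(-0.6727)^2 = 4.5432


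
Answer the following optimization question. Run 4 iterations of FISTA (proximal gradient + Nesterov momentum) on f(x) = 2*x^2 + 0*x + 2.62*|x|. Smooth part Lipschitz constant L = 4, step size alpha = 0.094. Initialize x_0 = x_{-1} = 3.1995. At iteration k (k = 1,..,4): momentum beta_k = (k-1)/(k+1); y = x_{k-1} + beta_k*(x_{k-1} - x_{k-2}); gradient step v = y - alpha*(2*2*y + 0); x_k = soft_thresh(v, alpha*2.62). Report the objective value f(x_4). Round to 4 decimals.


FISTA on f(x) = 2*x^2 + 0*x + 2.62*|x|
L = 4, alpha = 0.094
Iteration 1: beta = 0.0, y = 3.1995 + 0.0*(3.1995 - 3.1995) = 3.1995
  grad(y) = 12.798, v = y - alpha*grad = 1.9965
  prox(v) = soft_thresh(1.9965, 0.2463) = 1.7502
Iteration 2: beta = 0.3333, y = 1.7502 + 0.3333*(1.7502 - 3.1995) = 1.2671
  grad(y) = 5.0684, v = y - alpha*grad = 0.7907
  prox(v) = soft_thresh(0.7907, 0.2463) = 0.5444
Iteration 3: beta = 0.5, y = 0.5444 + 0.5*(0.5444 - 1.7502) = -0.0585
  grad(y) = -0.234, v = y - alpha*grad = -0.0365
  prox(v) = soft_thresh(-0.0365, 0.2463) = 0.0
Iteration 4: beta = 0.6, y = 0.0 + 0.6*(0.0 - 0.5444) = -0.3266
  grad(y) = -1.3066, v = y - alpha*grad = -0.2038
  prox(v) = soft_thresh(-0.2038, 0.2463) = 0.0
f(x_4) = 2*0.0^2 + 0*0.0 + 2.62*|0.0| = 0.0


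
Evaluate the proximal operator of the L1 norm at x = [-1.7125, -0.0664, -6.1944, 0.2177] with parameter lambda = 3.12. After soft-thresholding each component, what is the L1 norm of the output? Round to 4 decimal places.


Soft-thresholding with lambda = 3.12:
prox(-1.7125) = sign(-1.7125)*max(|-1.7125| - 3.12, 0) = 0.0
prox(-0.0664) = sign(-0.0664)*max(|-0.0664| - 3.12, 0) = 0.0
prox(-6.1944) = sign(-6.1944)*max(|-6.1944| - 3.12, 0) = -3.0744
prox(0.2177) = sign(0.2177)*max(|0.2177| - 3.12, 0) = 0.0
prox(x) = [0.0, 0.0, -3.0744, 0.0]
||prox(x)||_1 = 0.0 + 0.0 + 3.0744 + 0.0 = 3.0744


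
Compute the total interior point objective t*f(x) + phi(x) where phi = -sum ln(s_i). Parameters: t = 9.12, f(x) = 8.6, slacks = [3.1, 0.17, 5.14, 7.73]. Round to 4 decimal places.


Step 1: Compute log-barrier.
ln values: [1.1314, -1.772, 1.6371, 2.0451]
phi = -(1.1314 - 1.772 + 1.6371 + 2.0451) = -3.0416
Step 2: Compute augmented objective.
t*f(x) = 9.12*8.6 = 78.432
Total = 78.432 - 3.0416 = 75.3904


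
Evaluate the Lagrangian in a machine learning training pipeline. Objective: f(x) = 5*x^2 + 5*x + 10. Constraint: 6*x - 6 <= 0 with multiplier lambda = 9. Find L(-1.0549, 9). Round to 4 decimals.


Step 1: Evaluate f(x).
f(-1.0549) = 5*(-1.0549)^2 + 5*(-1.0549) + 10 = 10.2896
Step 2: Evaluate g(x).
g(-1.0549) = 6*-1.0549 - 6 = -12.3294
Step 3: Compute Lagrangian.
L = 10.2896 + 9*-12.3294 = -100.675


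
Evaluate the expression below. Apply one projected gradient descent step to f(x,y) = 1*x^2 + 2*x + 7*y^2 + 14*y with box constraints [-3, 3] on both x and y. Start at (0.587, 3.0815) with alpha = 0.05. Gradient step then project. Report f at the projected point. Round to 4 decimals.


Step 1: Compute gradient at (0.587, 3.0815).
grad_x = 2*1*0.587 + 2 = 3.174
grad_y = 2*7*3.0815 + 14 = 57.141
Step 2: Gradient step.
x_raw = 0.587 - 0.05*3.174 = 0.4283
y_raw = 3.0815 - 0.05*57.141 = 0.2245
Step 3: Project onto [-3, 3].
x_proj = clip(0.4283) = 0.4283
y_proj = clip(0.2245) = 0.2245
Step 4: Evaluate f.
f(0.4283, 0.2245) = 4.535


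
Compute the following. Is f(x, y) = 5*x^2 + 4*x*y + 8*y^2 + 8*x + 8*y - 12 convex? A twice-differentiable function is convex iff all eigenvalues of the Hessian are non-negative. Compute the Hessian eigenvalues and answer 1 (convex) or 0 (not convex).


The Hessian of f(x,y) = 5*x^2 + 4*x*y + 8*y^2 + 8*x + 8*y - 12 is:
H = [[10, 4], [4, 16]]
Trace = 10 + 16 = 26
Determinant = 10*16 - (4)^2 = 144
Discriminant = (26)^2 - 4*144 = 100.0
Eigenvalues: lambda_1 = 8.0, lambda_2 = 18.0
The function is convex.

1


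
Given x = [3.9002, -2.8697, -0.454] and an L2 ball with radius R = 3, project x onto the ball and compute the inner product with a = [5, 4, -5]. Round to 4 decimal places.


Step 1: Compute ||x|| (intermediates to 6 decimals).
||x|| = sqrt(3.9002^2 + (-2.8697)^2 + (-0.454)^2) = 4.86342
Step 2: Project.
Since ||x|| > R, scale = R/||x|| = 3/4.86342 = 0.61685, proj(x) = scale * x
proj(x) = [2.405838, -1.770174, -0.28005]
Step 3: Dot product.
a^T * proj(x) = 5*2.405838 + 4*(-1.770174) - 5*(-0.28005) = 6.3487


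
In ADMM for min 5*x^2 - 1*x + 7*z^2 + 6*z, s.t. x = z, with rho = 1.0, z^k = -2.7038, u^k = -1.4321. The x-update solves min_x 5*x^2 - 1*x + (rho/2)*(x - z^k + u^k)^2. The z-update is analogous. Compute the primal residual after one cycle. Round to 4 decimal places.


ADMM iteration with rho = 1.0, z^k = -2.7038, u^k = -1.4321
Step 1: x-update.
Minimize 5*x^2 - 1*x + (1.0/2)*(x + 2.7038 - 1.4321)^2
FOC: (2*5 + 1.0)*x = 1 + 1.0*(-2.7038 + 1.4321)
x^{k+1} = -0.0247
Step 2: z-update.
Minimize 7*z^2 + 6*z + (1.0/2)*(-0.0247 - z - 1.4321)^2
FOC: (2*7 + 1.0)*z = -6 + 1.0*(-0.0247 - 1.4321)
z^{k+1} = -0.4971
Step 3: u-update.
u^{k+1} = -1.4321 - 0.0247 + 0.4971 = -0.9597
Step 4: Primal residual = |-0.0247 + 0.4971| = 0.4724


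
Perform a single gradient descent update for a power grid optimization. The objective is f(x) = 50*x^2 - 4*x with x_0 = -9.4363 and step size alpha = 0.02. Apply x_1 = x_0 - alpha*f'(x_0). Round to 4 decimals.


We compute the gradient at x_0 and apply the update.
f'(x) = 100*x - 4
f'(-9.4363) = 100*-9.4363 - 4 = -947.63
x_1 = -9.4363 - 0.02*-947.63 = 9.5163


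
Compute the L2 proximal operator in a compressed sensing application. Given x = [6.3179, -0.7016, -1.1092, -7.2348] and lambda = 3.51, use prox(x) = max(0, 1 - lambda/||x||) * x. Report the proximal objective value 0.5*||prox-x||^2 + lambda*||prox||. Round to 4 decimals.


Step 1: Compute ||x||.
||x|| = 9.6944
Step 2: Compute scaling factor.
scale = max(0, 1 - 3.51/9.6944) = 0.6379
Step 3: prox(x) = [4.0304, -0.4476, -0.7076, -4.6153]
||prox(x)|| = 6.1844
Step 4: Proximal objective.
0.5*||prox-x||^2 = 6.1601
lambda*||prox|| = 21.7072
Total = 27.8672


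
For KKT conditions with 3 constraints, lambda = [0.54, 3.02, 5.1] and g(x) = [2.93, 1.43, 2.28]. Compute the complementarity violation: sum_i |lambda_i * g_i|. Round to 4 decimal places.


KKT complementary slackness check:
lambda_1 * g_1 = 0.54 * 2.93 = 1.5822
lambda_2 * g_2 = 3.02 * 1.43 = 4.3186
lambda_3 * g_3 = 5.1 * 2.28 = 11.628
Total violation = 1.5822 + 4.3186 + 11.628 = 17.5288


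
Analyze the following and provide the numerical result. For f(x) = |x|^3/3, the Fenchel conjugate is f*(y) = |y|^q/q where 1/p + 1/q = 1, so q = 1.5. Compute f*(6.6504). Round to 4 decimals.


The conjugate exponent q satisfies 1/p + 1/q = 1.
p = 3, so q = 3/(3 - 1) = 1.5
|y|^q = 6.6504^1.5 = 17.1503
f*(6.6504) = 17.1503 / 1.5 = 11.4335


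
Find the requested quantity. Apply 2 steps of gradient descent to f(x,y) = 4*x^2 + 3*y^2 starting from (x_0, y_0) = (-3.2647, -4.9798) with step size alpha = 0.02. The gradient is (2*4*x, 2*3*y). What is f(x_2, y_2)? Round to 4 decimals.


Gradient descent on f(x,y) = 4*x^2 + 3*y^2.
Starting point: (-3.2647, -4.9798), alpha = 0.02
Step 1: grad_x = 2*4*-3.2647 = -26.1176, grad_y = 2*3*-4.9798 = -29.8788
  x_1 = -3.2647 - 0.02*-26.1176 = -2.7423
  y_1 = -4.9798 - 0.02*-29.8788 = -4.3822
Step 2: grad_x = 2*4*-2.7423 = -21.9388, grad_y = 2*3*-4.3822 = -26.2933
  x_2 = -2.7423 - 0.02*-21.9388 = -2.3036
  y_2 = -4.3822 - 0.02*-26.2933 = -3.8564
f(-2.3036, -3.8564) = 4*(-2.3036)^2 + 3*(-3.8564)^2 = 65.8403


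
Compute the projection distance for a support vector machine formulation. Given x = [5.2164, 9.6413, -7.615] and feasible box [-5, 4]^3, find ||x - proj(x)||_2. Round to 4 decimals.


Project each component onto [-5, 4].
clip(5.2164) = 4.0, clip(9.6413) = 4.0, clip(-7.615) = -5.0
Projection = [4.0, 4.0, -5.0]
Squared diffs: [1.4796, 31.8243, 6.8382]
Distance = sqrt(40.1421) = 6.3358


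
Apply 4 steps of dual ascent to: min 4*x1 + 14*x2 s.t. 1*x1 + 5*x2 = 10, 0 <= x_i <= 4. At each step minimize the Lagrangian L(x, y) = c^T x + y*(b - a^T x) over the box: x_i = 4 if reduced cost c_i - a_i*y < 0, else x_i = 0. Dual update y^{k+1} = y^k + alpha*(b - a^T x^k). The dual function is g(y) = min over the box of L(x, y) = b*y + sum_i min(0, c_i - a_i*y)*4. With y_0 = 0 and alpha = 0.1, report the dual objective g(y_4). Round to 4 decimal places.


Dual ascent for LP: min 4*x1 + 14*x2, 1*x1 + 5*x2 = 10, 0 <= x_i <= 4
Step 1: y^k = 0.0, reduced costs: (4.0, 14.0)
  x^k = (0.0, 0.0), subgradient = b - a^T x = 10.0
  y^{k+1} = 0.0 + 0.1*10.0 = 1.0
Step 2: y^k = 1.0, reduced costs: (3.0, 9.0)
  x^k = (0.0, 0.0), subgradient = b - a^T x = 10.0
  y^{k+1} = 1.0 + 0.1*10.0 = 2.0
Step 3: y^k = 2.0, reduced costs: (2.0, 4.0)
  x^k = (0.0, 0.0), subgradient = b - a^T x = 10.0
  y^{k+1} = 2.0 + 0.1*10.0 = 3.0
Step 4: y^k = 3.0, reduced costs: (1.0, -1.0)
  x^k = (0.0, 4.0), subgradient = b - a^T x = -10.0
  y^{k+1} = 3.0 + 0.1*-10.0 = 2.0
Dual objective at y_4 = 2.0: reduced costs (2.0, 4.0), box minimizer x = (0.0, 0.0)
g(y_4) = b*y + (c1 - a1*y)*x1 + (c2 - a2*y)*x2 = 10*2.0 + 2.0*0.0 + 4.0*0.0 = 20.0 + 0.0 + 0.0 = 20.0


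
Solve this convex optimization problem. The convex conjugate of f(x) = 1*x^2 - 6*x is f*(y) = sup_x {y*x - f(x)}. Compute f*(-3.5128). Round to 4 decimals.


f*(y) = sup_x {y*x - a*x^2 - b*x} = sup_x {(y-b)*x - a*x^2}
FOC: (y - b) - 2a*x = 0 => x* = (y - b)/(2a)
x* = (-3.5128 + 6)/(2*1) = 1.2436
f*(-3.5128) = (y-b)^2/(4a) = (-3.5128 + 6)^2/(4*1)
= 6.1862/4 = 1.5465


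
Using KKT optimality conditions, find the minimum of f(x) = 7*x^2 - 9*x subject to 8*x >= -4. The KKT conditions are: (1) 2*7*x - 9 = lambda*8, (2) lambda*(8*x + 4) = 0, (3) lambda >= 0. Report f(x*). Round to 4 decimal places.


Step 1: Try lambda = 0 (constraint inactive).
Stationarity: 2*7*x - 9 = 0
x* = 9/(2*7) = 9/14 = 0.6429 (rounded; the exact value 9/14 is used below)
Check constraint: 8*0.6429 = 5.1432 >= -4 -- satisfied.
Step 2: Compute optimal value.
f(x*) = 7*(9/14)^2 - 9*(9/14) = -2.8929


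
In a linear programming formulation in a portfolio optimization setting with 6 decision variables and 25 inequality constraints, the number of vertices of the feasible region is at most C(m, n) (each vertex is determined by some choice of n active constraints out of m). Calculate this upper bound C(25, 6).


Each vertex corresponds to some choice of n active constraints out of m, so the number of vertices is at most C(m, n) = m! / (n!(m-n)!).
m = 25, n = 6
Numerator: 25 * 24 * 23 * 22 * 21 * 20
Denominator: 6! = 720
C(25, 6) = 177100


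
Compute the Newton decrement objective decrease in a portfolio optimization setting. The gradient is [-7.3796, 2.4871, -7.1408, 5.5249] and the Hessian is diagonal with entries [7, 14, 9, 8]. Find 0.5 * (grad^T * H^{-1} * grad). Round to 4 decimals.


Step 1: H is diagonal, so H^(-1) * g = [-1.0542, 0.1777, -0.7934, 0.6906].
Step 2: g^T H^(-1) g = sum_i g_i^2 / H_ii
  = (-7.3796)^2/7 + (2.4871)^2/14 + (-7.1408)^2/9 + (5.5249)^2/8
  = 7.7798 + 0.4418 + 5.6657 + 3.8156 = 17.7029
Step 3: Objective decrease = 0.5 * g^T H^(-1) g = 8.8514


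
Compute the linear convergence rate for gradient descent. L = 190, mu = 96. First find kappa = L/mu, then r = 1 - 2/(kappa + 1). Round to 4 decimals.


Step 1: Compute the condition number.
kappa = L/mu = 190/96 = 1.9792
Step 2: Compute the convergence rate.
r = 1 - 2/(kappa + 1) = 1 - 2*mu/(L + mu) = (L - mu)/(L + mu) = 94/286 = 0.3287


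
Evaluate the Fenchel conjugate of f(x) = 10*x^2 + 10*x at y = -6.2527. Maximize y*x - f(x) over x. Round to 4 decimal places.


f*(y) = sup_x {y*x - a*x^2 - b*x} = sup_x {(y-b)*x - a*x^2}
FOC: (y - b) - 2a*x = 0 => x* = (y - b)/(2a)
x* = (-6.2527 - 10)/(2*10) = -0.8126
f*(-6.2527) = (y-b)^2/(4a) = (-6.2527 - 10)^2/(4*10)
= 264.1503/40 = 6.6038


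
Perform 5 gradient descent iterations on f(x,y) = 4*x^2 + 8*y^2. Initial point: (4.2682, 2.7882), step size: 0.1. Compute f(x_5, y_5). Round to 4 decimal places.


Gradient descent on f(x,y) = 4*x^2 + 8*y^2.
Starting point: (4.2682, 2.7882), alpha = 0.1
Step 1: grad_x = 2*4*4.2682 = 34.1456, grad_y = 2*8*2.7882 = 44.6112
  x_1 = 4.2682 - 0.1*34.1456 = 0.8536
  y_1 = 2.7882 - 0.1*44.6112 = -1.6729
Step 2: grad_x = 2*4*0.8536 = 6.8291, grad_y = 2*8*-1.6729 = -26.7667
  x_2 = 0.8536 - 0.1*6.8291 = 0.1707
  y_2 = -1.6729 - 0.1*-26.7667 = 1.0038
Step 3: grad_x = 2*4*0.1707 = 1.3658, grad_y = 2*8*1.0038 = 16.06
  x_3 = 0.1707 - 0.1*1.3658 = 0.0341
  y_3 = 1.0038 - 0.1*16.06 = -0.6023
Step 4: grad_x = 2*4*0.0341 = 0.2732, grad_y = 2*8*-0.6023 = -9.636
  x_4 = 0.0341 - 0.1*0.2732 = 0.0068
  y_4 = -0.6023 - 0.1*-9.636 = 0.3614
Step 5: grad_x = 2*4*0.0068 = 0.0546, grad_y = 2*8*0.3614 = 5.7816
  x_5 = 0.0068 - 0.1*0.0546 = 0.0014
  y_5 = 0.3614 - 0.1*5.7816 = -0.2168
f(0.0014, -0.2168) = 4*0.0014^2 + 8*(-0.2168)^2 = 0.3761


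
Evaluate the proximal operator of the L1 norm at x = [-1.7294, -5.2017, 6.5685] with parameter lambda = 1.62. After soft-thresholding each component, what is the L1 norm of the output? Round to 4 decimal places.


Soft-thresholding with lambda = 1.62:
prox(-1.7294) = sign(-1.7294)*max(|-1.7294| - 1.62, 0) = -0.1094
prox(-5.2017) = sign(-5.2017)*max(|-5.2017| - 1.62, 0) = -3.5817
prox(6.5685) = sign(6.5685)*max(|6.5685| - 1.62, 0) = 4.9485
prox(x) = [-0.1094, -3.5817, 4.9485]
||prox(x)||_1 = 0.1094 + 3.5817 + 4.9485 = 8.6396


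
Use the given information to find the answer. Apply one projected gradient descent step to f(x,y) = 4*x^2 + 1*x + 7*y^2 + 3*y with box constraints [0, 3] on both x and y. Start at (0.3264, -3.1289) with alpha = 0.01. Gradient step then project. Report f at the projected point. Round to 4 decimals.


Step 1: Compute gradient at (0.3264, -3.1289).
grad_x = 2*4*0.3264 + 1 = 3.6112
grad_y = 2*7*-3.1289 + 3 = -40.8046
Step 2: Gradient step.
x_raw = 0.3264 - 0.01*3.6112 = 0.2903
y_raw = -3.1289 - 0.01*-40.8046 = -2.7209
Step 3: Project onto [0, 3].
x_proj = clip(0.2903) = 0.2903
y_proj = clip(-2.7209) = 0.0
Step 4: Evaluate f.
f(0.2903, 0.0) = 0.6274


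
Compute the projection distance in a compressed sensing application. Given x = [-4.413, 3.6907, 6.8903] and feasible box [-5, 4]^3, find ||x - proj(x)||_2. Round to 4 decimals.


Project each component onto [-5, 4].
clip(-4.413) = -4.413, clip(3.6907) = 3.6907, clip(6.8903) = 4.0
Projection = [-4.413, 3.6907, 4.0]
Squared diffs: [0.0, 0.0, 8.3538]
Distance = sqrt(8.3538) = 2.8903


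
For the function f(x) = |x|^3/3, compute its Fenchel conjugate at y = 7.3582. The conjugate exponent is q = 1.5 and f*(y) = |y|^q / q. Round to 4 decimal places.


The conjugate exponent q satisfies 1/p + 1/q = 1.
p = 3, so q = 3/(3 - 1) = 1.5
|y|^q = 7.3582^1.5 = 19.9599
f*(7.3582) = 19.9599 / 1.5 = 13.3066


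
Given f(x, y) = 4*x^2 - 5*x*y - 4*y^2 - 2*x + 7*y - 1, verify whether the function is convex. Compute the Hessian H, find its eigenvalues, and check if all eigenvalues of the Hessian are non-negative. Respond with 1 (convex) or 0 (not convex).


The Hessian of f(x,y) = 4*x^2 - 5*x*y - 4*y^2 - 2*x + 7*y - 1 is:
H = [[8, -5], [-5, -8]]
Trace = 8 - 8 = 0
Determinant = 8*-8 - (-5)^2 = -89
Discriminant = (0)^2 - 4*-89 = 356.0
Eigenvalues: lambda_1 = -9.434, lambda_2 = 9.434
The function is not convex.

0


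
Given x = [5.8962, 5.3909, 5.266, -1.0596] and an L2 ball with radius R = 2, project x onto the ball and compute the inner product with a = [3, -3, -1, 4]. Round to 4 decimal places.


Step 1: Compute ||x|| (intermediates to 6 decimals).
||x|| = sqrt(5.8962^2 + 5.3909^2 + 5.266^2 + (-1.0596)^2) = 9.62707
Step 2: Project.
Since ||x|| > R, scale = R/||x|| = 2/9.62707 = 0.207748, proj(x) = scale * x
proj(x) = [1.224924, 1.119949, 1.094001, -0.22013]
Step 3: Dot product.
a^T * proj(x) = 3*1.224924 - 3*1.119949 - 1*1.094001 + 4*(-0.22013) = -1.6596


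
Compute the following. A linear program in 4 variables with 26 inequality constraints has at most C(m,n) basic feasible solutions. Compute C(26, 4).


Each vertex corresponds to some choice of n active constraints out of m, so the number of vertices is at most C(m, n) = m! / (n!(m-n)!).
m = 26, n = 4
Numerator: 26 * 25 * 24 * 23
Denominator: 4! = 24
C(26, 4) = 14950


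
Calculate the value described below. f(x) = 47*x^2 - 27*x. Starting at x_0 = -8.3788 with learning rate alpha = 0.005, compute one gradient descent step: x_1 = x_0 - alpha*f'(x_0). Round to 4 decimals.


We compute the gradient at x_0 and apply the update.
f'(x) = 94*x - 27
f'(-8.3788) = 94*-8.3788 - 27 = -814.6072
x_1 = -8.3788 - 0.005*-814.6072 = -4.3058


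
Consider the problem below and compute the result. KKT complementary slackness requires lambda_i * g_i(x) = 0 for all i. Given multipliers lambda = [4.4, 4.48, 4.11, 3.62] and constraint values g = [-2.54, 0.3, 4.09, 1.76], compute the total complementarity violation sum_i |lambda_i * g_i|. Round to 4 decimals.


KKT complementary slackness check:
lambda_1 * g_1 = 4.4 * -2.54 = -11.176
lambda_2 * g_2 = 4.48 * 0.3 = 1.344
lambda_3 * g_3 = 4.11 * 4.09 = 16.8099
lambda_4 * g_4 = 3.62 * 1.76 = 6.3712
Total violation = 11.176 + 1.344 + 16.8099 + 6.3712 = 35.7011


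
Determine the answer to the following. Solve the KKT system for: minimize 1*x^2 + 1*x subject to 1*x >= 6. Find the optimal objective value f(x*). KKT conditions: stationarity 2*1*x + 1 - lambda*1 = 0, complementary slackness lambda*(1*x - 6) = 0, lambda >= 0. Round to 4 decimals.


Step 1: Try lambda = 0 (constraint inactive).
x_unc = -1/(2*1) = -0.5
Check: 1*-0.5 = -0.5 < 6 -- violated!
Step 2: Constraint must be active: 1*x = 6
x* = 6/1 = 6.0
lambda = (2*1*6.0 + 1)/1 = 13.0
Step 3: Compute optimal value.
f(x*) = 1*6.0^2 + 1*6.0 = 42.0


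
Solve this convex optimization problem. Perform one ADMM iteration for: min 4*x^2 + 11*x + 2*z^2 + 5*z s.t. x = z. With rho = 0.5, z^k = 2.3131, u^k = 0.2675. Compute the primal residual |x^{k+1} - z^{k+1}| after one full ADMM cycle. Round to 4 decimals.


ADMM iteration with rho = 0.5, z^k = 2.3131, u^k = 0.2675
Step 1: x-update.
Minimize 4*x^2 + 11*x + (0.5/2)*(x - 2.3131 + 0.2675)^2
FOC: (2*4 + 0.5)*x = -11 + 0.5*(2.3131 - 0.2675)
x^{k+1} = -1.1738
Step 2: z-update.
Minimize 2*z^2 + 5*z + (0.5/2)*(-1.1738 - z + 0.2675)^2
FOC: (2*2 + 0.5)*z = -5 + 0.5*(-1.1738 + 0.2675)
z^{k+1} = -1.2118
Step 3: u-update.
u^{k+1} = 0.2675 - 1.1738 + 1.2118 = 0.3055
Step 4: Primal residual = |-1.1738 + 1.2118| = 0.038


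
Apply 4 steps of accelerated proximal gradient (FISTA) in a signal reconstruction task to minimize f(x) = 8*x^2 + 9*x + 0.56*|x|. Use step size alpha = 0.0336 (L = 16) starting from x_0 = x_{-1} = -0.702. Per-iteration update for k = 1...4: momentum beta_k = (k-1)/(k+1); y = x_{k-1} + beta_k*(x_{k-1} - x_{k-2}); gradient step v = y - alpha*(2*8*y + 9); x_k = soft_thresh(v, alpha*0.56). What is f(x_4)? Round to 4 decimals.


FISTA on f(x) = 8*x^2 + 9*x + 0.56*|x|
L = 16, alpha = 0.0336
Iteration 1: beta = 0.0, y = -0.702 + 0.0*(-0.702 + 0.702) = -0.702
  grad(y) = -2.232, v = y - alpha*grad = -0.627
  prox(v) = soft_thresh(-0.627, 0.0188) = -0.6082
Iteration 2: beta = 0.3333, y = -0.6082 + 0.3333*(-0.6082 + 0.702) = -0.5769
  grad(y) = -0.2307, v = y - alpha*grad = -0.5692
  prox(v) = soft_thresh(-0.5692, 0.0188) = -0.5504
Iteration 3: beta = 0.5, y = -0.5504 + 0.5*(-0.5504 + 0.6082) = -0.5214
  grad(y) = 0.6571, v = y - alpha*grad = -0.5435
  prox(v) = soft_thresh(-0.5435, 0.0188) = -0.5247
Iteration 4: beta = 0.6, y = -0.5247 + 0.6*(-0.5247 + 0.5504) = -0.5093
  grad(y) = 0.8512, v = y - alpha*grad = -0.5379
  prox(v) = soft_thresh(-0.5379, 0.0188) = -0.5191
f(x_4) = 8*(-0.5191)^2 + 9*(-0.5191) + 0.56*|-0.5191| = -2.2255


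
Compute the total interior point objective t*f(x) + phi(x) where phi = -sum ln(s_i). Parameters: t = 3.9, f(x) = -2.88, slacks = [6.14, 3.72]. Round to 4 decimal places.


Step 1: Compute log-barrier.
ln values: [1.8148, 1.3137]
phi = -(1.8148 + 1.3137) = -3.1285
Step 2: Compute augmented objective.
t*f(x) = 3.9*-2.88 = -11.232
Total = -11.232 - 3.1285 = -14.3605


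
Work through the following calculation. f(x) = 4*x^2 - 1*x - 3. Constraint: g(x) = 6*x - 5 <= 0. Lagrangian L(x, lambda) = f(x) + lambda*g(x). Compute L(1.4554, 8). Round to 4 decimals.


Step 1: Evaluate f(x).
f(1.4554) = 4*1.4554^2 - 1*1.4554 - 3 = 4.0174
Step 2: Evaluate g(x).
g(1.4554) = 6*1.4554 - 5 = 3.7324
Step 3: Compute Lagrangian.
L = 4.0174 + 8*3.7324 = 33.8766


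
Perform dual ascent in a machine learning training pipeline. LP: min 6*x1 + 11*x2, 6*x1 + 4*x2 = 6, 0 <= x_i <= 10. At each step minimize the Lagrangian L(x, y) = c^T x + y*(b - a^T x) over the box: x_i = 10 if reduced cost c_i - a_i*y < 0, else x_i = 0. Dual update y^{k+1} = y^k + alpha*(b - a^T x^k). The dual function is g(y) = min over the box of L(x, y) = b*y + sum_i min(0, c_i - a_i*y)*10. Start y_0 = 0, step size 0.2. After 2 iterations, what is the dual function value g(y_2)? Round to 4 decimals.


Dual ascent for LP: min 6*x1 + 11*x2, 6*x1 + 4*x2 = 6, 0 <= x_i <= 10
Step 1: y^k = 0.0, reduced costs: (6.0, 11.0)
  x^k = (0.0, 0.0), subgradient = b - a^T x = 6.0
  y^{k+1} = 0.0 + 0.2*6.0 = 1.2
Step 2: y^k = 1.2, reduced costs: (-1.2, 6.2)
  x^k = (10.0, 0.0), subgradient = b - a^T x = -54.0
  y^{k+1} = 1.2 + 0.2*-54.0 = -9.6
Dual objective at y_2 = -9.6: reduced costs (63.6, 49.4), box minimizer x = (0.0, 0.0)
g(y_2) = b*y + (c1 - a1*y)*x1 + (c2 - a2*y)*x2 = 6*(-9.6) + 63.6*0.0 + 49.4*0.0 = -57.6 + 0.0 + 0.0 = -57.6


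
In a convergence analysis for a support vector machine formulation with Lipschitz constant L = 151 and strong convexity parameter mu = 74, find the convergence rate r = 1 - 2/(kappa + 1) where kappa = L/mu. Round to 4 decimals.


Step 1: Compute the condition number.
kappa = L/mu = 151/74 = 2.0405
Step 2: Compute the convergence rate.
r = 1 - 2/(kappa + 1) = 1 - 2*mu/(L + mu) = (L - mu)/(L + mu) = 77/225 = 0.3422


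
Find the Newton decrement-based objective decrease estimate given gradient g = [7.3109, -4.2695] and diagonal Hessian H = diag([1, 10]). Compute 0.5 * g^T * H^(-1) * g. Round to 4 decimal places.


Step 1: H is diagonal, so H^(-1) * g = [7.3109, -0.427].
Step 2: g^T H^(-1) g = sum_i g_i^2 / H_ii
  = (7.3109)^2/1 + (-4.2695)^2/10
  = 53.4493 + 1.8229 = 55.2721
Step 3: Objective decrease = 0.5 * g^T H^(-1) g = 27.6361


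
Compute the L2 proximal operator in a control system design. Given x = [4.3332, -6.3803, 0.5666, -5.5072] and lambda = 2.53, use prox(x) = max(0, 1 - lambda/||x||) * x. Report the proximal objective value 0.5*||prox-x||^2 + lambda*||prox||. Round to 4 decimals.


Step 1: Compute ||x||.
||x|| = 9.494
Step 2: Compute scaling factor.
scale = max(0, 1 - 2.53/9.494) = 0.7335
Step 3: prox(x) = [3.1785, -4.68, 0.4156, -4.0396]
||prox(x)|| = 6.964
Step 4: Proximal objective.
0.5*||prox-x||^2 = 3.2005
lambda*||prox|| = 17.6189
Total = 20.8193


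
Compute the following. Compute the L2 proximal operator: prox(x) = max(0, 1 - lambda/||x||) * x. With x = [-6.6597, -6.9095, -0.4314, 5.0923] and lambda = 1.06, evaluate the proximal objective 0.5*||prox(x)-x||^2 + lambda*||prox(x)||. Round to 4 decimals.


Step 1: Compute ||x||.
||x|| = 10.8725
Step 2: Compute scaling factor.
scale = max(0, 1 - 1.06/10.8725) = 0.9025
Step 3: prox(x) = [-6.0104, -6.2359, -0.3893, 4.5958]
||prox(x)|| = 9.8125
Step 4: Proximal objective.
0.5*||prox-x||^2 = 0.5618
lambda*||prox|| = 10.4013
Total = 10.963


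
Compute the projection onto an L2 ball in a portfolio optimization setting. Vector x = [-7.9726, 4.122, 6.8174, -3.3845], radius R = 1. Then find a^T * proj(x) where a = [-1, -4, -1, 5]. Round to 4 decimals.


Step 1: Compute ||x|| (intermediates to 6 decimals).
||x|| = sqrt((-7.9726)^2 + 4.122^2 + 6.8174^2 + (-3.3845)^2) = 11.767966
Step 2: Project.
Since ||x|| > R, scale = R/||x|| = 1/11.767966 = 0.084976, proj(x) = scale * x
proj(x) = [-0.67748, 0.350271, 0.579315, -0.287601]
Step 3: Dot product.
a^T * proj(x) = -1*(-0.67748) - 4*0.350271 - 1*0.579315 + 5*(-0.287601) = -2.7409


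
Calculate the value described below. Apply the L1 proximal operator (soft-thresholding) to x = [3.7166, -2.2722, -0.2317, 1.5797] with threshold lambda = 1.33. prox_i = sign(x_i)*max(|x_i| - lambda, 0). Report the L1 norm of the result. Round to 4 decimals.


Soft-thresholding with lambda = 1.33:
prox(3.7166) = sign(3.7166)*max(|3.7166| - 1.33, 0) = 2.3866
prox(-2.2722) = sign(-2.2722)*max(|-2.2722| - 1.33, 0) = -0.9422
prox(-0.2317) = sign(-0.2317)*max(|-0.2317| - 1.33, 0) = 0.0
prox(1.5797) = sign(1.5797)*max(|1.5797| - 1.33, 0) = 0.2497
prox(x) = [2.3866, -0.9422, 0.0, 0.2497]
||prox(x)||_1 = 2.3866 + 0.9422 + 0.0 + 0.2497 = 3.5785


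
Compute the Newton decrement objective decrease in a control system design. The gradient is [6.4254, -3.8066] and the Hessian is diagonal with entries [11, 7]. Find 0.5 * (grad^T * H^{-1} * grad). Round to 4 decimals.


Step 1: H is diagonal, so H^(-1) * g = [0.5841, -0.5438].
Step 2: g^T H^(-1) g = sum_i g_i^2 / H_ii
  = (6.4254)^2/11 + (-3.8066)^2/7
  = 3.7533 + 2.07 = 5.8233
Step 3: Objective decrease = 0.5 * g^T H^(-1) g = 2.9116


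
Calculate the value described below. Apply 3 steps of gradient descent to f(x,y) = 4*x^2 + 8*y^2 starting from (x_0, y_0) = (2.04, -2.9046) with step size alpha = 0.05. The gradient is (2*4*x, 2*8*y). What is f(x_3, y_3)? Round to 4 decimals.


Gradient descent on f(x,y) = 4*x^2 + 8*y^2.
Starting point: (2.04, -2.9046), alpha = 0.05
Step 1: grad_x = 2*4*2.04 = 16.32, grad_y = 2*8*-2.9046 = -46.4736
  x_1 = 2.04 - 0.05*16.32 = 1.224
  y_1 = -2.9046 - 0.05*-46.4736 = -0.5809
Step 2: grad_x = 2*4*1.224 = 9.792, grad_y = 2*8*-0.5809 = -9.2947
  x_2 = 1.224 - 0.05*9.792 = 0.7344
  y_2 = -0.5809 - 0.05*-9.2947 = -0.1162
Step 3: grad_x = 2*4*0.7344 = 5.8752, grad_y = 2*8*-0.1162 = -1.8589
  x_3 = 0.7344 - 0.05*5.8752 = 0.4406
  y_3 = -0.1162 - 0.05*-1.8589 = -0.0232
f(0.4406, -0.0232) = 4*0.4406^2 + 8*(-0.0232)^2 = 0.781


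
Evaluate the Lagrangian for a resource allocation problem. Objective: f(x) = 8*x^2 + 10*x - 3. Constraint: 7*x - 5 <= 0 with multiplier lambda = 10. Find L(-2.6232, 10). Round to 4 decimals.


Step 1: Evaluate f(x).
f(-2.6232) = 8*(-2.6232)^2 + 10*(-2.6232) - 3 = 25.8174
Step 2: Evaluate g(x).
g(-2.6232) = 7*-2.6232 - 5 = -23.3624
Step 3: Compute Lagrangian.
L = 25.8174 + 10*-23.3624 = -207.8066


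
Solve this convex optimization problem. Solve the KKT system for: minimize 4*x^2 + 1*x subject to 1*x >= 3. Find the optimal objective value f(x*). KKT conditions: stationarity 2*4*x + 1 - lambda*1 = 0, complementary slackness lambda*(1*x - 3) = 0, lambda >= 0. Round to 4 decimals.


Step 1: Try lambda = 0 (constraint inactive).
x_unc = -1/(2*4) = -0.125
Check: 1*-0.125 = -0.125 < 3 -- violated!
Step 2: Constraint must be active: 1*x = 3
x* = 3/1 = 3.0
lambda = (2*4*3.0 + 1)/1 = 25.0
Step 3: Compute optimal value.
f(x*) = 4*3.0^2 + 1*3.0 = 39.0


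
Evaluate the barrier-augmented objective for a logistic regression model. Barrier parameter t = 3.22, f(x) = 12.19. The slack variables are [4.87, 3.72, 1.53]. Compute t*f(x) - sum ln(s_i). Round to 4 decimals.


Step 1: Compute log-barrier.
ln values: [1.5831, 1.3137, 0.4253]
phi = -(1.5831 + 1.3137 + 0.4253) = -3.3221
Step 2: Compute augmented objective.
t*f(x) = 3.22*12.19 = 39.2518
Total = 39.2518 - 3.3221 = 35.9297


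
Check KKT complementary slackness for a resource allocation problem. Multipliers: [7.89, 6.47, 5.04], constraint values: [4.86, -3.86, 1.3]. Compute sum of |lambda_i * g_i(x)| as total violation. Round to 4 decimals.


KKT complementary slackness check:
lambda_1 * g_1 = 7.89 * 4.86 = 38.3454
lambda_2 * g_2 = 6.47 * -3.86 = -24.9742
lambda_3 * g_3 = 5.04 * 1.3 = 6.552
Total violation = 38.3454 + 24.9742 + 6.552 = 69.8716


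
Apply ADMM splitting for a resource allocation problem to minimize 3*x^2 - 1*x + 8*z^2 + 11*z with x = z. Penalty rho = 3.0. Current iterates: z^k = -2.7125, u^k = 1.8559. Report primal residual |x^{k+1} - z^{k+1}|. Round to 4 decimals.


ADMM iteration with rho = 3.0, z^k = -2.7125, u^k = 1.8559
Step 1: x-update.
Minimize 3*x^2 - 1*x + (3.0/2)*(x + 2.7125 + 1.8559)^2
FOC: (2*3 + 3.0)*x = 1 + 3.0*(-2.7125 - 1.8559)
x^{k+1} = -1.4117
Step 2: z-update.
Minimize 8*z^2 + 11*z + (3.0/2)*(-1.4117 - z + 1.8559)^2
FOC: (2*8 + 3.0)*z = -11 + 3.0*(-1.4117 + 1.8559)
z^{k+1} = -0.5088
Step 3: u-update.
u^{k+1} = 1.8559 - 1.4117 + 0.5088 = 0.953
Step 4: Primal residual = |-1.4117 + 0.5088| = 0.9029


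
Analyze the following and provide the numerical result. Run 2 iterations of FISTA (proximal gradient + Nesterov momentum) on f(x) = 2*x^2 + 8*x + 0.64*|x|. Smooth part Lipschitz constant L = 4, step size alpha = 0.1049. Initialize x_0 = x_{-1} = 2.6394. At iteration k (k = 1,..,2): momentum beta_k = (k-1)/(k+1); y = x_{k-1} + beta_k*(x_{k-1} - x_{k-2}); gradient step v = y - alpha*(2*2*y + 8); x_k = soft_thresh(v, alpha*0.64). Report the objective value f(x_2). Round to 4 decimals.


FISTA on f(x) = 2*x^2 + 8*x + 0.64*|x|
L = 4, alpha = 0.1049
Iteration 1: beta = 0.0, y = 2.6394 + 0.0*(2.6394 - 2.6394) = 2.6394
  grad(y) = 18.5576, v = y - alpha*grad = 0.6927
  prox(v) = soft_thresh(0.6927, 0.0671) = 0.6256
Iteration 2: beta = 0.3333, y = 0.6256 + 0.3333*(0.6256 - 2.6394) = -0.0457
  grad(y) = 7.8172, v = y - alpha*grad = -0.8657
  prox(v) = soft_thresh(-0.8657, 0.0671) = -0.7986
f(x_2) = 2*(-0.7986)^2 + 8*(-0.7986) + 0.64*|-0.7986| = -4.6021


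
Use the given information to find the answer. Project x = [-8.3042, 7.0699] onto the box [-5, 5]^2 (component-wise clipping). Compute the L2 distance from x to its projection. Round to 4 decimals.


Project each component onto [-5, 5].
clip(-8.3042) = -5.0, clip(7.0699) = 5.0
Projection = [-5.0, 5.0]
Squared diffs: [10.9177, 4.2845]
Distance = sqrt(15.2022) = 3.899


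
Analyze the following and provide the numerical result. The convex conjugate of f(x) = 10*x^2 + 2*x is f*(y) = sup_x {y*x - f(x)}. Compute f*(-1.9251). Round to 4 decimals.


f*(y) = sup_x {y*x - a*x^2 - b*x} = sup_x {(y-b)*x - a*x^2}
FOC: (y - b) - 2a*x = 0 => x* = (y - b)/(2a)
x* = (-1.9251 - 2)/(2*10) = -0.1963
f*(-1.9251) = (y-b)^2/(4a) = (-1.9251 - 2)^2/(4*10)
= 15.4064/40 = 0.3852


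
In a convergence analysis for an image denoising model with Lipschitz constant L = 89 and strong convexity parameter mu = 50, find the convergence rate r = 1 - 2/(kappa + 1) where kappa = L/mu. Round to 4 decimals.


Step 1: Compute the condition number.
kappa = L/mu = 89/50 = 1.78
Step 2: Compute the convergence rate.
r = 1 - 2/(kappa + 1) = 1 - 2*mu/(L + mu) = (L - mu)/(L + mu) = 39/139 = 0.2806


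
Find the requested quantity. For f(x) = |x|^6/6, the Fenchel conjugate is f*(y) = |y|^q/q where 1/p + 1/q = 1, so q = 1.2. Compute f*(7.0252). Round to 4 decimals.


The conjugate exponent q satisfies 1/p + 1/q = 1.
p = 6, so q = 6/(6 - 1) = 1.2
|y|^q = 7.0252^1.2 = 10.3751
f*(7.0252) = 10.3751 / 1.2 = 8.6459


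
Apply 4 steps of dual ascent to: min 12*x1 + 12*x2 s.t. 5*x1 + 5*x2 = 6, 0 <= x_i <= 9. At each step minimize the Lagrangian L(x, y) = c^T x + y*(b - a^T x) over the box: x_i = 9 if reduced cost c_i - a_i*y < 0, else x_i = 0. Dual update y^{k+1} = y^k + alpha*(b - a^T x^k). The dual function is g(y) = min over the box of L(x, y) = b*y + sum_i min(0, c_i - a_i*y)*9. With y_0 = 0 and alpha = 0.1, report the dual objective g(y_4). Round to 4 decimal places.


Dual ascent for LP: min 12*x1 + 12*x2, 5*x1 + 5*x2 = 6, 0 <= x_i <= 9
Step 1: y^k = 0.0, reduced costs: (12.0, 12.0)
  x^k = (0.0, 0.0), subgradient = b - a^T x = 6.0
  y^{k+1} = 0.0 + 0.1*6.0 = 0.6
Step 2: y^k = 0.6, reduced costs: (9.0, 9.0)
  x^k = (0.0, 0.0), subgradient = b - a^T x = 6.0
  y^{k+1} = 0.6 + 0.1*6.0 = 1.2
Step 3: y^k = 1.2, reduced costs: (6.0, 6.0)
  x^k = (0.0, 0.0), subgradient = b - a^T x = 6.0
  y^{k+1} = 1.2 + 0.1*6.0 = 1.8
Step 4: y^k = 1.8, reduced costs: (3.0, 3.0)
  x^k = (0.0, 0.0), subgradient = b - a^T x = 6.0
  y^{k+1} = 1.8 + 0.1*6.0 = 2.4
Dual objective at y_4 = 2.4: reduced costs (0.0, 0.0), box minimizer x = (0.0, 0.0)
g(y_4) = b*y + (c1 - a1*y)*x1 + (c2 - a2*y)*x2 = 6*2.4 + 0.0*0.0 + 0.0*0.0 = 14.4 + 0.0 + 0.0 = 14.4


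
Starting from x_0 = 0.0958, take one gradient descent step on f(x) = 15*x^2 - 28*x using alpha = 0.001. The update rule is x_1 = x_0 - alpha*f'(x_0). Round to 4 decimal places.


We compute the gradient at x_0 and apply the update.
f'(x) = 30*x - 28
f'(0.0958) = 30*0.0958 - 28 = -25.126
x_1 = 0.0958 - 0.001*-25.126 = 0.1209


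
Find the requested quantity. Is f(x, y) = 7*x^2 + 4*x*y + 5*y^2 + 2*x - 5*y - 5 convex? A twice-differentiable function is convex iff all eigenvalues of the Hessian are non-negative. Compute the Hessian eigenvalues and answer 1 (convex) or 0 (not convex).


The Hessian of f(x,y) = 7*x^2 + 4*x*y + 5*y^2 + 2*x - 5*y - 5 is:
H = [[14, 4], [4, 10]]
Trace = 14 + 10 = 24
Determinant = 14*10 - (4)^2 = 124
Discriminant = (24)^2 - 4*124 = 80.0
Eigenvalues: lambda_1 = 7.5279, lambda_2 = 16.4721
The function is convex.

1


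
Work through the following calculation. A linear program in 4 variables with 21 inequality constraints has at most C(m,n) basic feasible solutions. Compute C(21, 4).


Each vertex corresponds to some choice of n active constraints out of m, so the number of vertices is at most C(m, n) = m! / (n!(m-n)!).
m = 21, n = 4
Numerator: 21 * 20 * 19 * 18
Denominator: 4! = 24
C(21, 4) = 5985


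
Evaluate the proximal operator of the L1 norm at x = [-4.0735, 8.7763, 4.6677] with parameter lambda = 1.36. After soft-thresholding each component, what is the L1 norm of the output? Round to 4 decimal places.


Soft-thresholding with lambda = 1.36:
prox(-4.0735) = sign(-4.0735)*max(|-4.0735| - 1.36, 0) = -2.7135
prox(8.7763) = sign(8.7763)*max(|8.7763| - 1.36, 0) = 7.4163
prox(4.6677) = sign(4.6677)*max(|4.6677| - 1.36, 0) = 3.3077
prox(x) = [-2.7135, 7.4163, 3.3077]
||prox(x)||_1 = 2.7135 + 7.4163 + 3.3077 = 13.4375


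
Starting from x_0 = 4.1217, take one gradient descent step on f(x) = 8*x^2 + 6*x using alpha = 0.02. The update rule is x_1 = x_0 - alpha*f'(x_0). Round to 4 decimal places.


We compute the gradient at x_0 and apply the update.
f'(x) = 16*x + 6
f'(4.1217) = 16*4.1217 + 6 = 71.9472
x_1 = 4.1217 - 0.02*71.9472 = 2.6828


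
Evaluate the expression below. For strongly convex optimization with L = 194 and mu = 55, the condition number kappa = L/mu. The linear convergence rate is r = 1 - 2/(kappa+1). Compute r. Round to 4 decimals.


Step 1: Compute the condition number.
kappa = L/mu = 194/55 = 3.5273
Step 2: Compute the convergence rate.
r = 1 - 2/(kappa + 1) = 1 - 2*mu/(L + mu) = (L - mu)/(L + mu) = 139/249 = 0.5582


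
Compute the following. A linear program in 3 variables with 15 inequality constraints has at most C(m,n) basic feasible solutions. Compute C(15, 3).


Each vertex corresponds to some choice of n active constraints out of m, so the number of vertices is at most C(m, n) = m! / (n!(m-n)!).
m = 15, n = 3
Numerator: 15 * 14 * 13
Denominator: 3! = 6
C(15, 3) = 455


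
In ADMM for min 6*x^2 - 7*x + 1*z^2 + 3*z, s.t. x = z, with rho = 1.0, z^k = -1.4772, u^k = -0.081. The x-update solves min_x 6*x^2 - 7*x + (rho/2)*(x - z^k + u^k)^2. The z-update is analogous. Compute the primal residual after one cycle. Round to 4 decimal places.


ADMM iteration with rho = 1.0, z^k = -1.4772, u^k = -0.081
Step 1: x-update.
Minimize 6*x^2 - 7*x + (1.0/2)*(x + 1.4772 - 0.081)^2
FOC: (2*6 + 1.0)*x = 7 + 1.0*(-1.4772 + 0.081)
x^{k+1} = 0.4311
Step 2: z-update.
Minimize 1*z^2 + 3*z + (1.0/2)*(0.4311 - z - 0.081)^2
FOC: (2*1 + 1.0)*z = -3 + 1.0*(0.4311 - 0.081)
z^{k+1} = -0.8833
Step 3: u-update.
u^{k+1} = -0.081 + 0.4311 + 0.8833 = 1.2334
Step 4: Primal residual = |0.4311 + 0.8833| = 1.3144


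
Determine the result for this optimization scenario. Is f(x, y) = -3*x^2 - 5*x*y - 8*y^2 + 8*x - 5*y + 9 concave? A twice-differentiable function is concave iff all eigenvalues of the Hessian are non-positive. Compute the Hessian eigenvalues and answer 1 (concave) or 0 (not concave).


The Hessian of f(x,y) = -3*x^2 - 5*x*y - 8*y^2 + 8*x - 5*y + 9 is:
H = [[-6, -5], [-5, -16]]
Trace = -6 - 16 = -22
Determinant = -6*-16 - (-5)^2 = 71
Discriminant = (-22)^2 - 4*71 = 200.0
Eigenvalues: lambda_1 = -18.0711, lambda_2 = -3.9289
The function is concave.

1


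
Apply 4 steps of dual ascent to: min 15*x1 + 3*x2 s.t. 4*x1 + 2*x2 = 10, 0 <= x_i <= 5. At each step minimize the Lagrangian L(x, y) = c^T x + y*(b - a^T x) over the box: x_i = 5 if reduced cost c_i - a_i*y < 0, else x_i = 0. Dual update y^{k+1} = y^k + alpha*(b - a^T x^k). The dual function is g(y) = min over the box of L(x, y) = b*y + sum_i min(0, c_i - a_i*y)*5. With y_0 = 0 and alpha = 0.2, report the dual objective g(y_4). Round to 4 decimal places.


Dual ascent for LP: min 15*x1 + 3*x2, 4*x1 + 2*x2 = 10, 0 <= x_i <= 5
Step 1: y^k = 0.0, reduced costs: (15.0, 3.0)
  x^k = (0.0, 0.0), subgradient = b - a^T x = 10.0
  y^{k+1} = 0.0 + 0.2*10.0 = 2.0
Step 2: y^k = 2.0, reduced costs: (7.0, -1.0)
  x^k = (0.0, 5.0), subgradient = b - a^T x = 0.0
  y^{k+1} = 2.0 + 0.2*0.0 = 2.0
Step 3: y^k = 2.0, reduced costs: (7.0, -1.0)
  x^k = (0.0, 5.0), subgradient = b - a^T x = 0.0
  y^{k+1} = 2.0 + 0.2*0.0 = 2.0
Step 4: y^k = 2.0, reduced costs: (7.0, -1.0)
  x^k = (0.0, 5.0), subgradient = b - a^T x = 0.0
  y^{k+1} = 2.0 + 0.2*0.0 = 2.0
Dual objective at y_4 = 2.0: reduced costs (7.0, -1.0), box minimizer x = (0.0, 5.0)
g(y_4) = b*y + (c1 - a1*y)*x1 + (c2 - a2*y)*x2 = 10*2.0 + 7.0*0.0 + (-1.0)*5.0 = 20.0 + 0.0 - 5.0 = 15.0


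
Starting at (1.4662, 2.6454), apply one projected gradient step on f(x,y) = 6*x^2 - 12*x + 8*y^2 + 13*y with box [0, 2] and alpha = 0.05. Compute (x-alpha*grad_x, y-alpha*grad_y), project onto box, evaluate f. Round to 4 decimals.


Step 1: Compute gradient at (1.4662, 2.6454).
grad_x = 2*6*1.4662 - 12 = 5.5944
grad_y = 2*8*2.6454 + 13 = 55.3264
Step 2: Gradient step.
x_raw = 1.4662 - 0.05*5.5944 = 1.1865
y_raw = 2.6454 - 0.05*55.3264 = -0.1209
Step 3: Project onto [0, 2].
x_proj = clip(1.1865) = 1.1865
y_proj = clip(-0.1209) = 0.0
Step 4: Evaluate f.
f(1.1865, 0.0) = -5.7914
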